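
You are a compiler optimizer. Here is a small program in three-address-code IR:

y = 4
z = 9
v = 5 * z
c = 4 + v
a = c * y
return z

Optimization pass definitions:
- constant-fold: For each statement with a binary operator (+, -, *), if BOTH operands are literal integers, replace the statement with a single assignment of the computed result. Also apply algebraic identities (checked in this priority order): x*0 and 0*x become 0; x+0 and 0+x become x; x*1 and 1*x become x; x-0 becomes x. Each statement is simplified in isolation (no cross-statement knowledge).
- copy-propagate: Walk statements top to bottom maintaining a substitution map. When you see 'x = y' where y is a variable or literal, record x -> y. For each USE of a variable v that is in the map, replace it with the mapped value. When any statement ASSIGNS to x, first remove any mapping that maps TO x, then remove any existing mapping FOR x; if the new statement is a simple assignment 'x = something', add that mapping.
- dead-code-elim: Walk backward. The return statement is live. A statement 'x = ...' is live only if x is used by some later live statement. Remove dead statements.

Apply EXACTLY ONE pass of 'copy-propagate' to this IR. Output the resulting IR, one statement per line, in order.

Answer: y = 4
z = 9
v = 5 * 9
c = 4 + v
a = c * 4
return 9

Derivation:
Applying copy-propagate statement-by-statement:
  [1] y = 4  (unchanged)
  [2] z = 9  (unchanged)
  [3] v = 5 * z  -> v = 5 * 9
  [4] c = 4 + v  (unchanged)
  [5] a = c * y  -> a = c * 4
  [6] return z  -> return 9
Result (6 stmts):
  y = 4
  z = 9
  v = 5 * 9
  c = 4 + v
  a = c * 4
  return 9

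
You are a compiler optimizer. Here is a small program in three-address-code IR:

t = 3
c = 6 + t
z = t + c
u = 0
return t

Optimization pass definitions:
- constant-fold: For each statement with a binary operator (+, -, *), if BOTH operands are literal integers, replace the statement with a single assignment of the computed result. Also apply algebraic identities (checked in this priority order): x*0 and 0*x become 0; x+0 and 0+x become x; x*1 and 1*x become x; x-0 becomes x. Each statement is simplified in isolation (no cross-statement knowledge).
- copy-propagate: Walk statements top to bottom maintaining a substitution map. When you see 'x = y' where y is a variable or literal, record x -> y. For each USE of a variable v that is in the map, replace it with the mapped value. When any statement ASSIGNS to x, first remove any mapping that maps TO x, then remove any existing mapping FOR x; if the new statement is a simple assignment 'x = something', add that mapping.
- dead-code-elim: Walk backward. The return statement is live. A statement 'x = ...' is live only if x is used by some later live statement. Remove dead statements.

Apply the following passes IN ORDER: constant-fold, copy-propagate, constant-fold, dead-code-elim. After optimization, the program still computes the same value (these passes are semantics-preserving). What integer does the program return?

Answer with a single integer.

Answer: 3

Derivation:
Initial IR:
  t = 3
  c = 6 + t
  z = t + c
  u = 0
  return t
After constant-fold (5 stmts):
  t = 3
  c = 6 + t
  z = t + c
  u = 0
  return t
After copy-propagate (5 stmts):
  t = 3
  c = 6 + 3
  z = 3 + c
  u = 0
  return 3
After constant-fold (5 stmts):
  t = 3
  c = 9
  z = 3 + c
  u = 0
  return 3
After dead-code-elim (1 stmts):
  return 3
Evaluate:
  t = 3  =>  t = 3
  c = 6 + t  =>  c = 9
  z = t + c  =>  z = 12
  u = 0  =>  u = 0
  return t = 3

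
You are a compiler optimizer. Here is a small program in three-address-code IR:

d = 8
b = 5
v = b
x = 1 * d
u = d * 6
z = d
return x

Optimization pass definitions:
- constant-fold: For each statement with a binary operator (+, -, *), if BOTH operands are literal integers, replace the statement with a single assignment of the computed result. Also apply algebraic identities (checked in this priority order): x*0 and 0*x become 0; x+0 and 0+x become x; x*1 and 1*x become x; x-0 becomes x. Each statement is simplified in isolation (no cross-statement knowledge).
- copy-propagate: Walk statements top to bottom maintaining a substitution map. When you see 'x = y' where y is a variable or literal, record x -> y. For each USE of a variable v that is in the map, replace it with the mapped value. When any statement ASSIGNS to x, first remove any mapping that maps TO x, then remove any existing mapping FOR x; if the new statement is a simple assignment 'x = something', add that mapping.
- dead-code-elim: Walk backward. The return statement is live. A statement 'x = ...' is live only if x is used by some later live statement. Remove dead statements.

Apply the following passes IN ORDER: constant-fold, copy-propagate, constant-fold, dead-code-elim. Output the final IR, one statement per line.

Initial IR:
  d = 8
  b = 5
  v = b
  x = 1 * d
  u = d * 6
  z = d
  return x
After constant-fold (7 stmts):
  d = 8
  b = 5
  v = b
  x = d
  u = d * 6
  z = d
  return x
After copy-propagate (7 stmts):
  d = 8
  b = 5
  v = 5
  x = 8
  u = 8 * 6
  z = 8
  return 8
After constant-fold (7 stmts):
  d = 8
  b = 5
  v = 5
  x = 8
  u = 48
  z = 8
  return 8
After dead-code-elim (1 stmts):
  return 8

Answer: return 8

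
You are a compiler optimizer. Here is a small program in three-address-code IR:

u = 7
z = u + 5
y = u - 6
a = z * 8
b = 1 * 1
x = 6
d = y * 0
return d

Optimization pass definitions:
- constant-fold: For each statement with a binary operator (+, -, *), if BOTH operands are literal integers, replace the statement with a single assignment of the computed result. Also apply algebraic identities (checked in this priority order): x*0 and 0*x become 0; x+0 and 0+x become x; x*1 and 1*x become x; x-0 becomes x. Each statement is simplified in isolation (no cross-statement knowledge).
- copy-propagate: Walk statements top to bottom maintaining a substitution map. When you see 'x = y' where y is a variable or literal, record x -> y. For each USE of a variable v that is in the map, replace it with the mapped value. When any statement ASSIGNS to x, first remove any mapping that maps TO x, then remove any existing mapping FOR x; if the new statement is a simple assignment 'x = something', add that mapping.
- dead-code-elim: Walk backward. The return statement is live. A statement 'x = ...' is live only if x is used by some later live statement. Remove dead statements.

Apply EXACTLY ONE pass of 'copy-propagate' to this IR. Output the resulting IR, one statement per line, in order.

Answer: u = 7
z = 7 + 5
y = 7 - 6
a = z * 8
b = 1 * 1
x = 6
d = y * 0
return d

Derivation:
Applying copy-propagate statement-by-statement:
  [1] u = 7  (unchanged)
  [2] z = u + 5  -> z = 7 + 5
  [3] y = u - 6  -> y = 7 - 6
  [4] a = z * 8  (unchanged)
  [5] b = 1 * 1  (unchanged)
  [6] x = 6  (unchanged)
  [7] d = y * 0  (unchanged)
  [8] return d  (unchanged)
Result (8 stmts):
  u = 7
  z = 7 + 5
  y = 7 - 6
  a = z * 8
  b = 1 * 1
  x = 6
  d = y * 0
  return d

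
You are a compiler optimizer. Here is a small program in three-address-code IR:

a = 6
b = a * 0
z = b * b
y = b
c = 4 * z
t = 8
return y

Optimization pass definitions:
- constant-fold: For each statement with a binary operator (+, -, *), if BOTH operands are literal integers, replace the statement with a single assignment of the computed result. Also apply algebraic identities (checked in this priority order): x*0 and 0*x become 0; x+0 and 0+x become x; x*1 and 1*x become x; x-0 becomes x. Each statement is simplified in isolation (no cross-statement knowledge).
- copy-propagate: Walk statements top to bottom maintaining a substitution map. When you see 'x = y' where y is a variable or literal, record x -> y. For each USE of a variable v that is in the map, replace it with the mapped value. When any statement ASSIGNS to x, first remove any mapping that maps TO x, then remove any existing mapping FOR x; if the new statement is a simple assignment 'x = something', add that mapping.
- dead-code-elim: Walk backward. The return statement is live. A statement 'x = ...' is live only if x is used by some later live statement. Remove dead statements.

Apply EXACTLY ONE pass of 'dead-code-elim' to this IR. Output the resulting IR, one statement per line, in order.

Answer: a = 6
b = a * 0
y = b
return y

Derivation:
Applying dead-code-elim statement-by-statement:
  [7] return y  -> KEEP (return); live=['y']
  [6] t = 8  -> DEAD (t not live)
  [5] c = 4 * z  -> DEAD (c not live)
  [4] y = b  -> KEEP; live=['b']
  [3] z = b * b  -> DEAD (z not live)
  [2] b = a * 0  -> KEEP; live=['a']
  [1] a = 6  -> KEEP; live=[]
Result (4 stmts):
  a = 6
  b = a * 0
  y = b
  return y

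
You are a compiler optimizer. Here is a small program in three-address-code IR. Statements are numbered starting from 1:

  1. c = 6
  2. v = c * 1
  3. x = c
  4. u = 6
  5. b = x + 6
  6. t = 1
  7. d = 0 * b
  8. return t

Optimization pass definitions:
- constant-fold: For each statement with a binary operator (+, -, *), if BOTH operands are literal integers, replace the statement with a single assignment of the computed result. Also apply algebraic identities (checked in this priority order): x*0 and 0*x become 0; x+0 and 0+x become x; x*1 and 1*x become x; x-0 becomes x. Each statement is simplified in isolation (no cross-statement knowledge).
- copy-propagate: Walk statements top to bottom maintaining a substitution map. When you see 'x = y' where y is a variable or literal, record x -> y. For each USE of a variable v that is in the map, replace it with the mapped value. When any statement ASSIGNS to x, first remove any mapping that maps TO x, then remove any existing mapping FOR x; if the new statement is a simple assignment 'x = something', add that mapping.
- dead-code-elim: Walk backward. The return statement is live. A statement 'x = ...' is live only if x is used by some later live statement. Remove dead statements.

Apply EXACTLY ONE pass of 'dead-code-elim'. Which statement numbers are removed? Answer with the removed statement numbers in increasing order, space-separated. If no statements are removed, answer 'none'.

Backward liveness scan:
Stmt 1 'c = 6': DEAD (c not in live set [])
Stmt 2 'v = c * 1': DEAD (v not in live set [])
Stmt 3 'x = c': DEAD (x not in live set [])
Stmt 4 'u = 6': DEAD (u not in live set [])
Stmt 5 'b = x + 6': DEAD (b not in live set [])
Stmt 6 't = 1': KEEP (t is live); live-in = []
Stmt 7 'd = 0 * b': DEAD (d not in live set ['t'])
Stmt 8 'return t': KEEP (return); live-in = ['t']
Removed statement numbers: [1, 2, 3, 4, 5, 7]
Surviving IR:
  t = 1
  return t

Answer: 1 2 3 4 5 7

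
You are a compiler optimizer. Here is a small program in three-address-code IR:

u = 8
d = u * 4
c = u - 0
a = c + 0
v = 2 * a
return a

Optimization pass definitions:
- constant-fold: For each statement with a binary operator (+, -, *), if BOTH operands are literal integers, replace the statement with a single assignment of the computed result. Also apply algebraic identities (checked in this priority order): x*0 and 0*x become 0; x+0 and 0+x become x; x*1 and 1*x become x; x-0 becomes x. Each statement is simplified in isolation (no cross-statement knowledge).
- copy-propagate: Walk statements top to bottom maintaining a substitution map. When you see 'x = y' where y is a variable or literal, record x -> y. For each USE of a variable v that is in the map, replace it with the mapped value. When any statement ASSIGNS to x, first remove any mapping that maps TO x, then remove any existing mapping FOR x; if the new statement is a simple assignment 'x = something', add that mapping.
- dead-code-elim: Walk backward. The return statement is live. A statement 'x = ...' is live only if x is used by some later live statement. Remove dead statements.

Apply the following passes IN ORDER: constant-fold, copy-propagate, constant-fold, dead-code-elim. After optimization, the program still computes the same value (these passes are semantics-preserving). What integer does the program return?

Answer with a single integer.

Initial IR:
  u = 8
  d = u * 4
  c = u - 0
  a = c + 0
  v = 2 * a
  return a
After constant-fold (6 stmts):
  u = 8
  d = u * 4
  c = u
  a = c
  v = 2 * a
  return a
After copy-propagate (6 stmts):
  u = 8
  d = 8 * 4
  c = 8
  a = 8
  v = 2 * 8
  return 8
After constant-fold (6 stmts):
  u = 8
  d = 32
  c = 8
  a = 8
  v = 16
  return 8
After dead-code-elim (1 stmts):
  return 8
Evaluate:
  u = 8  =>  u = 8
  d = u * 4  =>  d = 32
  c = u - 0  =>  c = 8
  a = c + 0  =>  a = 8
  v = 2 * a  =>  v = 16
  return a = 8

Answer: 8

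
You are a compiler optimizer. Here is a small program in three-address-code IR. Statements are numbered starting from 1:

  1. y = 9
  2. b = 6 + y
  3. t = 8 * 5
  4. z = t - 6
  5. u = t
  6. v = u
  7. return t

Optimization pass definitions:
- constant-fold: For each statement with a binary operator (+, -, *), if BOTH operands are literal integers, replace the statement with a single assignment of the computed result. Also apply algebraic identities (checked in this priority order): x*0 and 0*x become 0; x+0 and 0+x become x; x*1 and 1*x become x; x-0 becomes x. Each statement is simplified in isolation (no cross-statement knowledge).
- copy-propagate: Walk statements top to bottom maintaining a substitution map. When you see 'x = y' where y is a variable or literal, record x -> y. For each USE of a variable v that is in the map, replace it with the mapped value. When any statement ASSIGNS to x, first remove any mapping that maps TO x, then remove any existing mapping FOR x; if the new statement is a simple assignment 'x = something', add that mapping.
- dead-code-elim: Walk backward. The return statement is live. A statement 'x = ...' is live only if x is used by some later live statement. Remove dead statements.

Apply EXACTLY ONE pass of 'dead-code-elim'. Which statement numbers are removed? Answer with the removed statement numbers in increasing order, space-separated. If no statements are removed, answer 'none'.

Backward liveness scan:
Stmt 1 'y = 9': DEAD (y not in live set [])
Stmt 2 'b = 6 + y': DEAD (b not in live set [])
Stmt 3 't = 8 * 5': KEEP (t is live); live-in = []
Stmt 4 'z = t - 6': DEAD (z not in live set ['t'])
Stmt 5 'u = t': DEAD (u not in live set ['t'])
Stmt 6 'v = u': DEAD (v not in live set ['t'])
Stmt 7 'return t': KEEP (return); live-in = ['t']
Removed statement numbers: [1, 2, 4, 5, 6]
Surviving IR:
  t = 8 * 5
  return t

Answer: 1 2 4 5 6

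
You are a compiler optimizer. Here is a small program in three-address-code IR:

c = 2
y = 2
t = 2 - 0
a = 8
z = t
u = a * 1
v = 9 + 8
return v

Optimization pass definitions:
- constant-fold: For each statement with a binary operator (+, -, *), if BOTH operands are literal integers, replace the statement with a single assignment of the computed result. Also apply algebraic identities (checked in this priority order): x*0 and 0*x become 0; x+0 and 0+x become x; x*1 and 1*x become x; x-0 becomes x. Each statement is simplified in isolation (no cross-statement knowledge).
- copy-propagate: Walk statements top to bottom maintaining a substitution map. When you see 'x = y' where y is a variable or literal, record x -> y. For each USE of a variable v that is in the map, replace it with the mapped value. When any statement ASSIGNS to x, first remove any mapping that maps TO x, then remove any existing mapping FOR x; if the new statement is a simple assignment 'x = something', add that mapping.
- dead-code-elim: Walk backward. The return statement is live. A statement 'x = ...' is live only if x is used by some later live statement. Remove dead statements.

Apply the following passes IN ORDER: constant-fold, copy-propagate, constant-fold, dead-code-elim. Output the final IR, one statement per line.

Initial IR:
  c = 2
  y = 2
  t = 2 - 0
  a = 8
  z = t
  u = a * 1
  v = 9 + 8
  return v
After constant-fold (8 stmts):
  c = 2
  y = 2
  t = 2
  a = 8
  z = t
  u = a
  v = 17
  return v
After copy-propagate (8 stmts):
  c = 2
  y = 2
  t = 2
  a = 8
  z = 2
  u = 8
  v = 17
  return 17
After constant-fold (8 stmts):
  c = 2
  y = 2
  t = 2
  a = 8
  z = 2
  u = 8
  v = 17
  return 17
After dead-code-elim (1 stmts):
  return 17

Answer: return 17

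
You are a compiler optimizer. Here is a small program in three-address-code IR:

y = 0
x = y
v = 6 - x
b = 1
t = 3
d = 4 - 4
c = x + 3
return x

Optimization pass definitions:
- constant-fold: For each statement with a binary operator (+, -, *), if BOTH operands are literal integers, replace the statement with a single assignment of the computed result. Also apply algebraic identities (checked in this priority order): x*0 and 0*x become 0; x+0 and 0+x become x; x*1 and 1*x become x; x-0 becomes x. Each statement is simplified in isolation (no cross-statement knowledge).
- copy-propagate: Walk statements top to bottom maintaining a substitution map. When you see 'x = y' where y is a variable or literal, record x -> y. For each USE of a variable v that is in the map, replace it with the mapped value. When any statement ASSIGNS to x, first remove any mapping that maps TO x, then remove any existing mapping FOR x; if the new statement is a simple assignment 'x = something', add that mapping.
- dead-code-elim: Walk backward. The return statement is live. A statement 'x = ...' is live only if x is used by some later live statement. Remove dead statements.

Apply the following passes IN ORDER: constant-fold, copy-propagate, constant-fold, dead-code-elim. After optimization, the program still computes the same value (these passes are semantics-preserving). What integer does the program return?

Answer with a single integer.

Answer: 0

Derivation:
Initial IR:
  y = 0
  x = y
  v = 6 - x
  b = 1
  t = 3
  d = 4 - 4
  c = x + 3
  return x
After constant-fold (8 stmts):
  y = 0
  x = y
  v = 6 - x
  b = 1
  t = 3
  d = 0
  c = x + 3
  return x
After copy-propagate (8 stmts):
  y = 0
  x = 0
  v = 6 - 0
  b = 1
  t = 3
  d = 0
  c = 0 + 3
  return 0
After constant-fold (8 stmts):
  y = 0
  x = 0
  v = 6
  b = 1
  t = 3
  d = 0
  c = 3
  return 0
After dead-code-elim (1 stmts):
  return 0
Evaluate:
  y = 0  =>  y = 0
  x = y  =>  x = 0
  v = 6 - x  =>  v = 6
  b = 1  =>  b = 1
  t = 3  =>  t = 3
  d = 4 - 4  =>  d = 0
  c = x + 3  =>  c = 3
  return x = 0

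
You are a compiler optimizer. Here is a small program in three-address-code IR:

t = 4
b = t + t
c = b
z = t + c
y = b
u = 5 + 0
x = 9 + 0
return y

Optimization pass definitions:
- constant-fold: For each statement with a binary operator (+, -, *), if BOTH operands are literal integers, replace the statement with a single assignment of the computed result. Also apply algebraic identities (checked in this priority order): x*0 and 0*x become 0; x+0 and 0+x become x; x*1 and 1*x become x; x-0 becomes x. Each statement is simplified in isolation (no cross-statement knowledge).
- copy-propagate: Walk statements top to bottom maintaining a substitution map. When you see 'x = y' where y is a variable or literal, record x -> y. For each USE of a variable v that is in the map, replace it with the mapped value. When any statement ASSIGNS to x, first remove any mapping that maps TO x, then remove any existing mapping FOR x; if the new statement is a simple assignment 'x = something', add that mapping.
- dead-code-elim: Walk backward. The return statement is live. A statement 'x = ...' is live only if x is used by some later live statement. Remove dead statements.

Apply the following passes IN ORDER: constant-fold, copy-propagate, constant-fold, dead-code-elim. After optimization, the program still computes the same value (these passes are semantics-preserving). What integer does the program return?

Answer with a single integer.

Initial IR:
  t = 4
  b = t + t
  c = b
  z = t + c
  y = b
  u = 5 + 0
  x = 9 + 0
  return y
After constant-fold (8 stmts):
  t = 4
  b = t + t
  c = b
  z = t + c
  y = b
  u = 5
  x = 9
  return y
After copy-propagate (8 stmts):
  t = 4
  b = 4 + 4
  c = b
  z = 4 + b
  y = b
  u = 5
  x = 9
  return b
After constant-fold (8 stmts):
  t = 4
  b = 8
  c = b
  z = 4 + b
  y = b
  u = 5
  x = 9
  return b
After dead-code-elim (2 stmts):
  b = 8
  return b
Evaluate:
  t = 4  =>  t = 4
  b = t + t  =>  b = 8
  c = b  =>  c = 8
  z = t + c  =>  z = 12
  y = b  =>  y = 8
  u = 5 + 0  =>  u = 5
  x = 9 + 0  =>  x = 9
  return y = 8

Answer: 8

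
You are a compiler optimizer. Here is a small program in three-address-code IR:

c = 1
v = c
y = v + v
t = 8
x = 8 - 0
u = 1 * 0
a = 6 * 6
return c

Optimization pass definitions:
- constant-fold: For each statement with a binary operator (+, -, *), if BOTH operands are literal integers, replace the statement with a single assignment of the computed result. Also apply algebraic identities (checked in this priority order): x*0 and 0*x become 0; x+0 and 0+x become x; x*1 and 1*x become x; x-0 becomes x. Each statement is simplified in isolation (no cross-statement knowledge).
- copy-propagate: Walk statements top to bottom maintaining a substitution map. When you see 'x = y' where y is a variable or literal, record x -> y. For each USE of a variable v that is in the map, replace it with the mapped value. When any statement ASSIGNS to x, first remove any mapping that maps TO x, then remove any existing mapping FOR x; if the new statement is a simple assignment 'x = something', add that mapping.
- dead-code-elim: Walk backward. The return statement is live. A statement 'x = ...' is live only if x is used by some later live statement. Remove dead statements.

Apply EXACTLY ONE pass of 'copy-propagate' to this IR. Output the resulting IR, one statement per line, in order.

Applying copy-propagate statement-by-statement:
  [1] c = 1  (unchanged)
  [2] v = c  -> v = 1
  [3] y = v + v  -> y = 1 + 1
  [4] t = 8  (unchanged)
  [5] x = 8 - 0  (unchanged)
  [6] u = 1 * 0  (unchanged)
  [7] a = 6 * 6  (unchanged)
  [8] return c  -> return 1
Result (8 stmts):
  c = 1
  v = 1
  y = 1 + 1
  t = 8
  x = 8 - 0
  u = 1 * 0
  a = 6 * 6
  return 1

Answer: c = 1
v = 1
y = 1 + 1
t = 8
x = 8 - 0
u = 1 * 0
a = 6 * 6
return 1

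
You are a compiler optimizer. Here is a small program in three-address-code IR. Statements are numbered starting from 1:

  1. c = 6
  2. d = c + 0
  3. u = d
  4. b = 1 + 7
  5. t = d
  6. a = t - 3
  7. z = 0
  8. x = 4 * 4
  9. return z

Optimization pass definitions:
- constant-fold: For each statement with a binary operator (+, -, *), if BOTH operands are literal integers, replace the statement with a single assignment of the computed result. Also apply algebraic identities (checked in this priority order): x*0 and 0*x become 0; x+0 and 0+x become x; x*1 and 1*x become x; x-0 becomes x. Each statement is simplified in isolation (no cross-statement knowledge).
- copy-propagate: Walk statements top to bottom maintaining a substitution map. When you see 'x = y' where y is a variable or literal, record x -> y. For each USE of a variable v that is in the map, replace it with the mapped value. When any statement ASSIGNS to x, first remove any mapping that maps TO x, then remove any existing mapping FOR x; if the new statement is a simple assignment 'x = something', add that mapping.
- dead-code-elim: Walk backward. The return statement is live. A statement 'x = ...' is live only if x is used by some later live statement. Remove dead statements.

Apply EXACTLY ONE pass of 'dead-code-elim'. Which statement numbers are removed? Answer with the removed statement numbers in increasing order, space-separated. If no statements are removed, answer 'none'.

Answer: 1 2 3 4 5 6 8

Derivation:
Backward liveness scan:
Stmt 1 'c = 6': DEAD (c not in live set [])
Stmt 2 'd = c + 0': DEAD (d not in live set [])
Stmt 3 'u = d': DEAD (u not in live set [])
Stmt 4 'b = 1 + 7': DEAD (b not in live set [])
Stmt 5 't = d': DEAD (t not in live set [])
Stmt 6 'a = t - 3': DEAD (a not in live set [])
Stmt 7 'z = 0': KEEP (z is live); live-in = []
Stmt 8 'x = 4 * 4': DEAD (x not in live set ['z'])
Stmt 9 'return z': KEEP (return); live-in = ['z']
Removed statement numbers: [1, 2, 3, 4, 5, 6, 8]
Surviving IR:
  z = 0
  return z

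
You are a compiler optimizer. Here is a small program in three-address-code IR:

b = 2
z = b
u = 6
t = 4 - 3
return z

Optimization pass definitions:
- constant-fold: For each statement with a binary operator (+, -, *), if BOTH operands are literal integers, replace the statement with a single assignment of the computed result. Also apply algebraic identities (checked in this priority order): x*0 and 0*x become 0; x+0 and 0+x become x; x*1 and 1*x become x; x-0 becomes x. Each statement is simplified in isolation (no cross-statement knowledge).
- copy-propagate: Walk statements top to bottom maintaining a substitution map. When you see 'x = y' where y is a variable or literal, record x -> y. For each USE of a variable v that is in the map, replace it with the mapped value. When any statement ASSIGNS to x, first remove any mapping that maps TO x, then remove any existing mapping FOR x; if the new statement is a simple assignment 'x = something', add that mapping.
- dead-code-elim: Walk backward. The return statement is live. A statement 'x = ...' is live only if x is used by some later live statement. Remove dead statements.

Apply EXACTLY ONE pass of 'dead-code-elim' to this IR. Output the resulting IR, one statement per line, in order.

Answer: b = 2
z = b
return z

Derivation:
Applying dead-code-elim statement-by-statement:
  [5] return z  -> KEEP (return); live=['z']
  [4] t = 4 - 3  -> DEAD (t not live)
  [3] u = 6  -> DEAD (u not live)
  [2] z = b  -> KEEP; live=['b']
  [1] b = 2  -> KEEP; live=[]
Result (3 stmts):
  b = 2
  z = b
  return z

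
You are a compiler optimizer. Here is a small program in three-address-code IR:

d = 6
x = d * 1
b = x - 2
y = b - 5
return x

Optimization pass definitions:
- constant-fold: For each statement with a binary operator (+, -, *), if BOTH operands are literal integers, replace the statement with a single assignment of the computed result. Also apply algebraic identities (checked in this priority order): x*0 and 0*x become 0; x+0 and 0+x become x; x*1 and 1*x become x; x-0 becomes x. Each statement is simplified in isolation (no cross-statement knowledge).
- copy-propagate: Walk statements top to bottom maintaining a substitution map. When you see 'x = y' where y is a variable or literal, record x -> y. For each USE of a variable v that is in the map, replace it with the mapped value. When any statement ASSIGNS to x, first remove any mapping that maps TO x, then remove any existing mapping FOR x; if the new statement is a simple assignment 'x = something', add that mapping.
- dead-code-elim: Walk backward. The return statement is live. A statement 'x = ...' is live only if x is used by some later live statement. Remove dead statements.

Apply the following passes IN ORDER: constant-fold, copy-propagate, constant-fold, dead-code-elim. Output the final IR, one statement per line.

Answer: return 6

Derivation:
Initial IR:
  d = 6
  x = d * 1
  b = x - 2
  y = b - 5
  return x
After constant-fold (5 stmts):
  d = 6
  x = d
  b = x - 2
  y = b - 5
  return x
After copy-propagate (5 stmts):
  d = 6
  x = 6
  b = 6 - 2
  y = b - 5
  return 6
After constant-fold (5 stmts):
  d = 6
  x = 6
  b = 4
  y = b - 5
  return 6
After dead-code-elim (1 stmts):
  return 6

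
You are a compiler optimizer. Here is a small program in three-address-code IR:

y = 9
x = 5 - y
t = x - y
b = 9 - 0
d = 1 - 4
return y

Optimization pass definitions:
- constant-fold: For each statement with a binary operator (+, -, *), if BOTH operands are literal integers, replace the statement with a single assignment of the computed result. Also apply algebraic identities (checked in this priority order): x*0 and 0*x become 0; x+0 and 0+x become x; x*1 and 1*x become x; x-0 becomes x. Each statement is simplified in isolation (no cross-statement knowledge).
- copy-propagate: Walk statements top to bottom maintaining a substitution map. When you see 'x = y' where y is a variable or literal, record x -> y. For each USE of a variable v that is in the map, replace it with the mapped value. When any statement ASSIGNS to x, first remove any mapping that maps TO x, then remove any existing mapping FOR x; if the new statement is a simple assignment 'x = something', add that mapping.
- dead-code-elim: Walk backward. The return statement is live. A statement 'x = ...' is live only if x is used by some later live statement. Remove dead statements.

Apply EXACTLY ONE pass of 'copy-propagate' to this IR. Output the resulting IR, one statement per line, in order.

Applying copy-propagate statement-by-statement:
  [1] y = 9  (unchanged)
  [2] x = 5 - y  -> x = 5 - 9
  [3] t = x - y  -> t = x - 9
  [4] b = 9 - 0  (unchanged)
  [5] d = 1 - 4  (unchanged)
  [6] return y  -> return 9
Result (6 stmts):
  y = 9
  x = 5 - 9
  t = x - 9
  b = 9 - 0
  d = 1 - 4
  return 9

Answer: y = 9
x = 5 - 9
t = x - 9
b = 9 - 0
d = 1 - 4
return 9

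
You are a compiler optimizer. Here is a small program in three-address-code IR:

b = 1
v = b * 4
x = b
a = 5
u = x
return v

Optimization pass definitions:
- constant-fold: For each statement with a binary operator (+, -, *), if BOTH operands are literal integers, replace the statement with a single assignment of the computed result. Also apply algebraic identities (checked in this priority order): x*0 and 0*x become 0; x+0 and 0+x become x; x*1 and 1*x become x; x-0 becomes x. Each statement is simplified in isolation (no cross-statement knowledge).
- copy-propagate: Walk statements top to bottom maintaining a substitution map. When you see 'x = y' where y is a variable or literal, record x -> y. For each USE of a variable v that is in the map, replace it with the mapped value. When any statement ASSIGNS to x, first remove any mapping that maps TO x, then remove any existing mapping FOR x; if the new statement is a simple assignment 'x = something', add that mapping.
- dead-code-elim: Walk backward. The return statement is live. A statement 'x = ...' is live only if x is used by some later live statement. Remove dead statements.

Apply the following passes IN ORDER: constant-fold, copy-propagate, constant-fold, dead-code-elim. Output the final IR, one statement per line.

Initial IR:
  b = 1
  v = b * 4
  x = b
  a = 5
  u = x
  return v
After constant-fold (6 stmts):
  b = 1
  v = b * 4
  x = b
  a = 5
  u = x
  return v
After copy-propagate (6 stmts):
  b = 1
  v = 1 * 4
  x = 1
  a = 5
  u = 1
  return v
After constant-fold (6 stmts):
  b = 1
  v = 4
  x = 1
  a = 5
  u = 1
  return v
After dead-code-elim (2 stmts):
  v = 4
  return v

Answer: v = 4
return v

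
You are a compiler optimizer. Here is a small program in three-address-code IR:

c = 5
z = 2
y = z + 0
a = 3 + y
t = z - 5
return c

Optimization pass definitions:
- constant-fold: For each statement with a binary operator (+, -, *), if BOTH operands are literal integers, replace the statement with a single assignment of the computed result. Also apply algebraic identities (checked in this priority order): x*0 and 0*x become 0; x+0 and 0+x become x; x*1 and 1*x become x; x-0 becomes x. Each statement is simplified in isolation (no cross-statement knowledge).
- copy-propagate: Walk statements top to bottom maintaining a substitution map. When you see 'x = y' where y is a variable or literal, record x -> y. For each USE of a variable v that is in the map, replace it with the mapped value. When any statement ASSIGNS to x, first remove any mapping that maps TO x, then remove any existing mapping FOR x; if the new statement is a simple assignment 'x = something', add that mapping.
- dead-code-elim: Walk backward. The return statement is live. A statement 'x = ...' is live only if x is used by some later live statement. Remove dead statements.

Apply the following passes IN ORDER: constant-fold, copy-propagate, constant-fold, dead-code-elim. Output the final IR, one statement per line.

Answer: return 5

Derivation:
Initial IR:
  c = 5
  z = 2
  y = z + 0
  a = 3 + y
  t = z - 5
  return c
After constant-fold (6 stmts):
  c = 5
  z = 2
  y = z
  a = 3 + y
  t = z - 5
  return c
After copy-propagate (6 stmts):
  c = 5
  z = 2
  y = 2
  a = 3 + 2
  t = 2 - 5
  return 5
After constant-fold (6 stmts):
  c = 5
  z = 2
  y = 2
  a = 5
  t = -3
  return 5
After dead-code-elim (1 stmts):
  return 5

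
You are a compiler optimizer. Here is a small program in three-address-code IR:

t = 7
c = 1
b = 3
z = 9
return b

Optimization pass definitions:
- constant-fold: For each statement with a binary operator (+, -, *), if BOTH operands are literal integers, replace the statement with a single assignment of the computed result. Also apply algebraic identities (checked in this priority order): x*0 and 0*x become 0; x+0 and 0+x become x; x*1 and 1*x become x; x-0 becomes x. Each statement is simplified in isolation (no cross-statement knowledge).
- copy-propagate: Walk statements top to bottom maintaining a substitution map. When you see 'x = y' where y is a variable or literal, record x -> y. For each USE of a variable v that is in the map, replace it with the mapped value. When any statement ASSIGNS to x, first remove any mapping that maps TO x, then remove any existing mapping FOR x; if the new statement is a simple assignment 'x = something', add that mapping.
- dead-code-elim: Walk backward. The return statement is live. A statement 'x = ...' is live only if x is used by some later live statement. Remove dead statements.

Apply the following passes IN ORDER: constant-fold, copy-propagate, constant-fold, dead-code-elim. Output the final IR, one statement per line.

Answer: return 3

Derivation:
Initial IR:
  t = 7
  c = 1
  b = 3
  z = 9
  return b
After constant-fold (5 stmts):
  t = 7
  c = 1
  b = 3
  z = 9
  return b
After copy-propagate (5 stmts):
  t = 7
  c = 1
  b = 3
  z = 9
  return 3
After constant-fold (5 stmts):
  t = 7
  c = 1
  b = 3
  z = 9
  return 3
After dead-code-elim (1 stmts):
  return 3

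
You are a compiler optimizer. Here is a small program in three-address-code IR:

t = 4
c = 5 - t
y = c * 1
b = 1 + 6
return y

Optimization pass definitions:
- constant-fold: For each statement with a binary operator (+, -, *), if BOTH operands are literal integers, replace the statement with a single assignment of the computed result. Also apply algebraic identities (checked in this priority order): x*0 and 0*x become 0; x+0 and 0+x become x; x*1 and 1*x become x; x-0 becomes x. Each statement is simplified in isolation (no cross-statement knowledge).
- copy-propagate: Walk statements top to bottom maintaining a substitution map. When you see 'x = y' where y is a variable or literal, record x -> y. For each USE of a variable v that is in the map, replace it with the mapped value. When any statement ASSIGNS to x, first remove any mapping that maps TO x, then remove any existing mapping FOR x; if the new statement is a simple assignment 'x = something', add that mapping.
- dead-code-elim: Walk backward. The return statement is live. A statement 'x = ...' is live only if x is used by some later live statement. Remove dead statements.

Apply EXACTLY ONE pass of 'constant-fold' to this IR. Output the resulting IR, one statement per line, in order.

Answer: t = 4
c = 5 - t
y = c
b = 7
return y

Derivation:
Applying constant-fold statement-by-statement:
  [1] t = 4  (unchanged)
  [2] c = 5 - t  (unchanged)
  [3] y = c * 1  -> y = c
  [4] b = 1 + 6  -> b = 7
  [5] return y  (unchanged)
Result (5 stmts):
  t = 4
  c = 5 - t
  y = c
  b = 7
  return y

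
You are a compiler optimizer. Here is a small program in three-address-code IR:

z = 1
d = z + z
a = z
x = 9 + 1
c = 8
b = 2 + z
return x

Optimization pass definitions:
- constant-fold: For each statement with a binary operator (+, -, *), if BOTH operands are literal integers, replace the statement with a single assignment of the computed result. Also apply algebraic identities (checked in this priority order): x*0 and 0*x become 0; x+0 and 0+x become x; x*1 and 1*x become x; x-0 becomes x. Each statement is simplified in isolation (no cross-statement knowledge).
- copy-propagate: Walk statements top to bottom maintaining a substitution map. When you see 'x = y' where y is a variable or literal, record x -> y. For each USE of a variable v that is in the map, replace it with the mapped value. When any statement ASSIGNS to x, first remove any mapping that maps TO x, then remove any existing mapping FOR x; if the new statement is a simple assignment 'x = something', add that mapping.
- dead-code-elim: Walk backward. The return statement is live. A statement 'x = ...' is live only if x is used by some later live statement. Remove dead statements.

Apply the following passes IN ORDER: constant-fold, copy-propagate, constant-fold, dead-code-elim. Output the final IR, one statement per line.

Answer: return 10

Derivation:
Initial IR:
  z = 1
  d = z + z
  a = z
  x = 9 + 1
  c = 8
  b = 2 + z
  return x
After constant-fold (7 stmts):
  z = 1
  d = z + z
  a = z
  x = 10
  c = 8
  b = 2 + z
  return x
After copy-propagate (7 stmts):
  z = 1
  d = 1 + 1
  a = 1
  x = 10
  c = 8
  b = 2 + 1
  return 10
After constant-fold (7 stmts):
  z = 1
  d = 2
  a = 1
  x = 10
  c = 8
  b = 3
  return 10
After dead-code-elim (1 stmts):
  return 10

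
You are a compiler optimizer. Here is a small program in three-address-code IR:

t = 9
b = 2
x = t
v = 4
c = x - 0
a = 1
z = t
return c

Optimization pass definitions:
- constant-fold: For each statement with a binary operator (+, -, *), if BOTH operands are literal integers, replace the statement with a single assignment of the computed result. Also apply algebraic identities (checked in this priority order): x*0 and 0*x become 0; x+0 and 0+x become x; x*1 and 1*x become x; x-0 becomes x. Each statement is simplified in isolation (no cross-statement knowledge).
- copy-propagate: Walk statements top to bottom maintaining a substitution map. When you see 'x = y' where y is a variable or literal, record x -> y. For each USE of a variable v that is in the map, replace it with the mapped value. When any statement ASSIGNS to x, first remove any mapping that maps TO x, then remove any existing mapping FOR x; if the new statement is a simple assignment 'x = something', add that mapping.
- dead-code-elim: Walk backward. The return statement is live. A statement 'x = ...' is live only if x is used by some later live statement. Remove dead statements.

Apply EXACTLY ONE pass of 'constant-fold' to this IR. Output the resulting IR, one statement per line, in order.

Answer: t = 9
b = 2
x = t
v = 4
c = x
a = 1
z = t
return c

Derivation:
Applying constant-fold statement-by-statement:
  [1] t = 9  (unchanged)
  [2] b = 2  (unchanged)
  [3] x = t  (unchanged)
  [4] v = 4  (unchanged)
  [5] c = x - 0  -> c = x
  [6] a = 1  (unchanged)
  [7] z = t  (unchanged)
  [8] return c  (unchanged)
Result (8 stmts):
  t = 9
  b = 2
  x = t
  v = 4
  c = x
  a = 1
  z = t
  return c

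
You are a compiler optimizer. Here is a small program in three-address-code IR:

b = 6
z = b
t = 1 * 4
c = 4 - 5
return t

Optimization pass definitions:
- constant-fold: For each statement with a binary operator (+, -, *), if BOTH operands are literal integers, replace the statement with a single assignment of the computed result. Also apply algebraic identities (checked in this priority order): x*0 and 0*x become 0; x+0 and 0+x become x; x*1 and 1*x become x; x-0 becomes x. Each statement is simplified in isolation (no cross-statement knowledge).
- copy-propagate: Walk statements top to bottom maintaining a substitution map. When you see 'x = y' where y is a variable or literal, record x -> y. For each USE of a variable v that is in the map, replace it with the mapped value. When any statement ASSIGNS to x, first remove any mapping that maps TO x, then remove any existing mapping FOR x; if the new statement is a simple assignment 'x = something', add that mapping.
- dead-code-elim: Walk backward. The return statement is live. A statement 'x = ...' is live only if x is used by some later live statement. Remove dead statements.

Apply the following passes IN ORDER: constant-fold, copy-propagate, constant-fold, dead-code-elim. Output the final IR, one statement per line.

Initial IR:
  b = 6
  z = b
  t = 1 * 4
  c = 4 - 5
  return t
After constant-fold (5 stmts):
  b = 6
  z = b
  t = 4
  c = -1
  return t
After copy-propagate (5 stmts):
  b = 6
  z = 6
  t = 4
  c = -1
  return 4
After constant-fold (5 stmts):
  b = 6
  z = 6
  t = 4
  c = -1
  return 4
After dead-code-elim (1 stmts):
  return 4

Answer: return 4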